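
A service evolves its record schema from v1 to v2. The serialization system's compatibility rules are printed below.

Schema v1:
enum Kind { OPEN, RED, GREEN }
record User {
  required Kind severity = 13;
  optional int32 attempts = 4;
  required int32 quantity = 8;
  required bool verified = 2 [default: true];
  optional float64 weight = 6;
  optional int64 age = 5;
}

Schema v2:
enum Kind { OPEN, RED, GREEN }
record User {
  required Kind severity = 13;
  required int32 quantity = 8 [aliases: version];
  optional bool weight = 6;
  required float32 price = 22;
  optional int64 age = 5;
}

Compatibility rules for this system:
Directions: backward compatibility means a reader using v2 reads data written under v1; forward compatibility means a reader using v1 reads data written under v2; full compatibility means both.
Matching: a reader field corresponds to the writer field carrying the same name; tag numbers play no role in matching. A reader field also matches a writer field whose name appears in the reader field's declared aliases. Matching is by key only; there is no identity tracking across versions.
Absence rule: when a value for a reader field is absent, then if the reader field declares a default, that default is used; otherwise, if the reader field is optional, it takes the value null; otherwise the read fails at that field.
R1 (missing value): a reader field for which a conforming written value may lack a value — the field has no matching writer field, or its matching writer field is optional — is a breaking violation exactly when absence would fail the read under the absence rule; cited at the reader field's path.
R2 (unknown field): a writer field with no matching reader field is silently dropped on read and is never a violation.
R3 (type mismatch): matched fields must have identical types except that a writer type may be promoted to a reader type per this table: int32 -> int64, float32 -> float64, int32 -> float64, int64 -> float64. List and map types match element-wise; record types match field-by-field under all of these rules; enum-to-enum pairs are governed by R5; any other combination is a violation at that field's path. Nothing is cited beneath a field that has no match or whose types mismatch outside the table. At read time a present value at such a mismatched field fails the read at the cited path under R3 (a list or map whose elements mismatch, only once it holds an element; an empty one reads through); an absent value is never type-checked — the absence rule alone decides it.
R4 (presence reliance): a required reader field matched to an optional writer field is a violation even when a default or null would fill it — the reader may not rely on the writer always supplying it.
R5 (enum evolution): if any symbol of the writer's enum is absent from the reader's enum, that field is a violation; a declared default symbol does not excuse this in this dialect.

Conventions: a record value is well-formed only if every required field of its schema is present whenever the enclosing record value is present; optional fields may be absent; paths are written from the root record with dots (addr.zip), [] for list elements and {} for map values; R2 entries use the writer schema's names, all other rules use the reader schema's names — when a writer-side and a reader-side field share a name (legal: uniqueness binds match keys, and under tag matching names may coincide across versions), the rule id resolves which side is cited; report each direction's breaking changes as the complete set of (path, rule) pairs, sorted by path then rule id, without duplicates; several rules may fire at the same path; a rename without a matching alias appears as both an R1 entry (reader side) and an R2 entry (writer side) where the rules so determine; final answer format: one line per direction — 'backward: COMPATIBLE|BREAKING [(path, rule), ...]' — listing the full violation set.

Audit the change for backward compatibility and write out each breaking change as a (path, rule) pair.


arrows below run writer -> reader for User
backward for User (reader v2, writer v1):
  Kind -> Kind, writer required: severity aligns to severity
  int32 -> int32, writer required: quantity aligns to quantity
  float64 -> bool, writer optional: weight aligns to weight
  price: no writer-side match
  int64 -> int64, writer optional: age aligns to age
  leftover writer field: attempts
  leftover writer field: verified
  violation R1 at price
  violation R3 at weight
  => 2 violation(s): backward is BREAKING for User
checking off the User differences that do not matter here:
  removed field verified from record User -> fires no rule on User, leaving the asked answer as it is
  removed field attempts from record User -> fires no rule on User, leaving the asked answer as it is

backward: BREAKING [(price, R1), (weight, R3)]


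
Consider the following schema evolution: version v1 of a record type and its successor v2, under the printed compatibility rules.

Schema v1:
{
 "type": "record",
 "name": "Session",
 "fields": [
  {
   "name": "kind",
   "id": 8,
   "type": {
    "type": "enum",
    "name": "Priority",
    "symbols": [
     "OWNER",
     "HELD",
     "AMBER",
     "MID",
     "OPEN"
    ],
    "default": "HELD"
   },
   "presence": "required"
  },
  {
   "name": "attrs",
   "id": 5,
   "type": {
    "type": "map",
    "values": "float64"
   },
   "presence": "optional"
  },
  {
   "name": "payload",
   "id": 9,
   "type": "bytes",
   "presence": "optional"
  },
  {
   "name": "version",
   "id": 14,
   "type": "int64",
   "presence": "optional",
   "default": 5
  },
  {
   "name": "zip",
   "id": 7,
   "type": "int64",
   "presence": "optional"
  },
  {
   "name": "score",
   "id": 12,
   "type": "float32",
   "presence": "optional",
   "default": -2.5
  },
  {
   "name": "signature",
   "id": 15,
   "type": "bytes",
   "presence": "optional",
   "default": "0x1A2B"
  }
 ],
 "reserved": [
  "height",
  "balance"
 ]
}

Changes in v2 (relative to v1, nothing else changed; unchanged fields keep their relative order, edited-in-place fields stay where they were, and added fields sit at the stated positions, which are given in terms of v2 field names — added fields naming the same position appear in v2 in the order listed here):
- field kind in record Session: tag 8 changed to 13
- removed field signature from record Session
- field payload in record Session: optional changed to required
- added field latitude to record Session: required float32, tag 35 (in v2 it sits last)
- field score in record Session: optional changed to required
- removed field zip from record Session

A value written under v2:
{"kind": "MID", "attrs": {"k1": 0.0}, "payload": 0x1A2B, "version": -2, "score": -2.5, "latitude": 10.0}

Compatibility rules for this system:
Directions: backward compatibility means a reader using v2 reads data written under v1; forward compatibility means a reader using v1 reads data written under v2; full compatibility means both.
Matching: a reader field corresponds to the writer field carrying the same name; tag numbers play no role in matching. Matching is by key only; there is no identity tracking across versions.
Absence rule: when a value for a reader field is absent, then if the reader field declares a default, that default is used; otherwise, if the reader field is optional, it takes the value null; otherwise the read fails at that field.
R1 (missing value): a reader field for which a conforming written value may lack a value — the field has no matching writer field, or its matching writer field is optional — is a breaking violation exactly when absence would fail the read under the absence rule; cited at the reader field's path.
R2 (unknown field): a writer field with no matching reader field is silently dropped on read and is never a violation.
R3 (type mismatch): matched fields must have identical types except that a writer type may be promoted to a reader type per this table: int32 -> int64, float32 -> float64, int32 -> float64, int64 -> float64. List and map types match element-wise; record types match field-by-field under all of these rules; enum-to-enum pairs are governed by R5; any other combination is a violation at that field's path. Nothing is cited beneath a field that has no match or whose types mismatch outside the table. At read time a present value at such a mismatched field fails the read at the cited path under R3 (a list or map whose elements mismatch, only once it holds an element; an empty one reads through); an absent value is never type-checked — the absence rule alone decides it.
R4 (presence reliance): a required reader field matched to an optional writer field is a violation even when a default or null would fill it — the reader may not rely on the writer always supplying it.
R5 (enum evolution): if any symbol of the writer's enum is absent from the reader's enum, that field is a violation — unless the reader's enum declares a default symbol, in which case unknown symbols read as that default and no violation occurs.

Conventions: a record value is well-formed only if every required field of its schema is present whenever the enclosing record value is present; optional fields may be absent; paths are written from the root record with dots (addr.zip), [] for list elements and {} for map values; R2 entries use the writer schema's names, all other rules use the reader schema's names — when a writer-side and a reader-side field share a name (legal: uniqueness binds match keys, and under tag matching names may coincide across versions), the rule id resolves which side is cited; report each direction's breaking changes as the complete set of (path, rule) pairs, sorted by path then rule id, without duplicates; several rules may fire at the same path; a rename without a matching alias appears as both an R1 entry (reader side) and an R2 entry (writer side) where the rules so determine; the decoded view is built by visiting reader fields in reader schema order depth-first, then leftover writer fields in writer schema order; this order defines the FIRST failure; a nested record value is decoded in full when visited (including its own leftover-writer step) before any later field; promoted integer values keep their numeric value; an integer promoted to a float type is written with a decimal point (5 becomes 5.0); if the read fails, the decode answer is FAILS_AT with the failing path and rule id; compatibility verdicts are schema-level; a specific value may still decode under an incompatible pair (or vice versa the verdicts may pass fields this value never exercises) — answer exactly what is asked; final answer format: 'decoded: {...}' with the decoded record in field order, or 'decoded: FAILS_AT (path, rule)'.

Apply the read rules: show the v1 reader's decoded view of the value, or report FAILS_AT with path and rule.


decoded: {"kind": "MID", "attrs": {"k1": 0.0}, "payload": 0x1A2B, "version": -2, "zip": null, "score": -2.5, "signature": 0x1A2B}

the writer's type comes first in each Session pair
migrating the Session value to v1:
  kind := "MID"
  attrs := {"k1": 0.0}
  payload := 0x1A2B
  version := -2
  zip := null (missing; optional => null)
  score := -2.5
  signature := 0x1A2B (missing; default applied)
  writer latitude: no reader field; dropped
  => decoded: {"kind": "MID", "attrs": {"k1": 0.0}, "payload": 0x1A2B, "version": -2, "zip": null, "score": -2.5, "signature": 0x1A2B}
checking off the Session differences that do not matter here:
  field kind in record Session: tag 8 changed to 13 -> triggers nothing under the printed rules; the Session answer is the same either way
  removed field signature from record Session -> triggers nothing under the printed rules; the Session answer is the same either way
  field payload in record Session: optional changed to required -> shifts the Session verdicts, not this decode
  added field latitude to record Session: required float32, tag 35 (in v2 it sits last) -> shifts the Session verdicts, not this decode
  field score in record Session: optional changed to required -> shifts the Session verdicts, not this decode
  removed field zip from record Session -> triggers nothing under the printed rules; the Session answer is the same either way


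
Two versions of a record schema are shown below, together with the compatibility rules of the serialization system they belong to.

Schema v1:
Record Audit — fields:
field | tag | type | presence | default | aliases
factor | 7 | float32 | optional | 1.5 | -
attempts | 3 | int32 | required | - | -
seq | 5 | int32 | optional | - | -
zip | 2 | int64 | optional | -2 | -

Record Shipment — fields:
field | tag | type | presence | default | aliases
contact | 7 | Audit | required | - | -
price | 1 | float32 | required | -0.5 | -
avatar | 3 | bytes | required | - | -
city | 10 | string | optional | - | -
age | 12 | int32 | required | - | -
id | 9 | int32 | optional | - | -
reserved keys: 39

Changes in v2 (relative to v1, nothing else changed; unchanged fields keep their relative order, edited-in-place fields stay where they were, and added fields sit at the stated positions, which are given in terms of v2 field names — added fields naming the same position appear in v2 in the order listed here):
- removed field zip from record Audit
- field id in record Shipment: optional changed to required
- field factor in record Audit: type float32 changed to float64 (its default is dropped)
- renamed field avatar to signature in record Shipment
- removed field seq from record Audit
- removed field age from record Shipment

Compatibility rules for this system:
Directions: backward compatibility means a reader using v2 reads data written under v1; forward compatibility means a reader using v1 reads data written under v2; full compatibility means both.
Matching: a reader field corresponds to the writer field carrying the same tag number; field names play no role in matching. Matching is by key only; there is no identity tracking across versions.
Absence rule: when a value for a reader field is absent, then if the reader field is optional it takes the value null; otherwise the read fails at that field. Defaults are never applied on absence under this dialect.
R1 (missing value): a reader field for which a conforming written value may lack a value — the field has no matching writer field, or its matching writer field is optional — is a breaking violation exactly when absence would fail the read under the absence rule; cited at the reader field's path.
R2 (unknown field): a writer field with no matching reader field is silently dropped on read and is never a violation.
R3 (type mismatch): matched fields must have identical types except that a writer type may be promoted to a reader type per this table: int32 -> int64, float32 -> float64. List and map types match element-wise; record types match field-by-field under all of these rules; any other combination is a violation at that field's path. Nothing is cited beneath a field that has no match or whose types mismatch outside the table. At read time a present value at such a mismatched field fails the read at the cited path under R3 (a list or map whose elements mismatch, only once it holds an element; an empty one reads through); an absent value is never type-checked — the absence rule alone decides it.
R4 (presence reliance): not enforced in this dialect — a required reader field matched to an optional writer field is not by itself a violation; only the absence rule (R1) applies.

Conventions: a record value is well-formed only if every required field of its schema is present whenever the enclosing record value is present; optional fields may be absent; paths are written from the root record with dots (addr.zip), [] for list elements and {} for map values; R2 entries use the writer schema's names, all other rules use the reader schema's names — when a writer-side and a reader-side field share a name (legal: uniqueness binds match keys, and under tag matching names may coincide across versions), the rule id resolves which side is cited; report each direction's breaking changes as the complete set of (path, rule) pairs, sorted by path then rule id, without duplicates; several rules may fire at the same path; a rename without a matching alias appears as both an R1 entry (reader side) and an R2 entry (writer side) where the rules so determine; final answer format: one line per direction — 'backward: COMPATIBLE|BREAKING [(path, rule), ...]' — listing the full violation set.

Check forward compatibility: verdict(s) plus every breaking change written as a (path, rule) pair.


arrows below run writer -> reader for Shipment
forward pass over Shipment, reader schema v1, writer schema v2:
  writer required, Audit -> Audit: reader contact maps from writer contact
  writer required, float32 -> float32: reader price maps from writer price
  writer required, bytes -> bytes: reader avatar maps from writer signature
  writer optional, string -> string: reader city maps from writer city
  no writer field matches reader age
  writer required, int32 -> int32: reader id maps from writer id
  writer optional, float64 -> float32: reader contact.factor maps from writer contact.factor
  writer required, int32 -> int32: reader contact.attempts maps from writer contact.attempts
  no writer field matches reader contact.seq
  no writer field matches reader contact.zip
  violation R1 at age
  violation R3 at contact.factor
  => forward: BREAKING (2)
the other Shipment changes do not affect what is asked:
  removed field zip from record Audit -> no rule fires on it in Shipment's dialect; the asked verdict holds
  field id in record Shipment: optional changed to required -> matters only for Shipment's backward compatibility — outside the asked direction
  renamed field avatar to signature in record Shipment -> no rule fires on it in Shipment's dialect; the asked verdict holds
  removed field seq from record Audit -> no rule fires on it in Shipment's dialect; the asked verdict holds

forward: BREAKING [(age, R1), (contact.factor, R3)]


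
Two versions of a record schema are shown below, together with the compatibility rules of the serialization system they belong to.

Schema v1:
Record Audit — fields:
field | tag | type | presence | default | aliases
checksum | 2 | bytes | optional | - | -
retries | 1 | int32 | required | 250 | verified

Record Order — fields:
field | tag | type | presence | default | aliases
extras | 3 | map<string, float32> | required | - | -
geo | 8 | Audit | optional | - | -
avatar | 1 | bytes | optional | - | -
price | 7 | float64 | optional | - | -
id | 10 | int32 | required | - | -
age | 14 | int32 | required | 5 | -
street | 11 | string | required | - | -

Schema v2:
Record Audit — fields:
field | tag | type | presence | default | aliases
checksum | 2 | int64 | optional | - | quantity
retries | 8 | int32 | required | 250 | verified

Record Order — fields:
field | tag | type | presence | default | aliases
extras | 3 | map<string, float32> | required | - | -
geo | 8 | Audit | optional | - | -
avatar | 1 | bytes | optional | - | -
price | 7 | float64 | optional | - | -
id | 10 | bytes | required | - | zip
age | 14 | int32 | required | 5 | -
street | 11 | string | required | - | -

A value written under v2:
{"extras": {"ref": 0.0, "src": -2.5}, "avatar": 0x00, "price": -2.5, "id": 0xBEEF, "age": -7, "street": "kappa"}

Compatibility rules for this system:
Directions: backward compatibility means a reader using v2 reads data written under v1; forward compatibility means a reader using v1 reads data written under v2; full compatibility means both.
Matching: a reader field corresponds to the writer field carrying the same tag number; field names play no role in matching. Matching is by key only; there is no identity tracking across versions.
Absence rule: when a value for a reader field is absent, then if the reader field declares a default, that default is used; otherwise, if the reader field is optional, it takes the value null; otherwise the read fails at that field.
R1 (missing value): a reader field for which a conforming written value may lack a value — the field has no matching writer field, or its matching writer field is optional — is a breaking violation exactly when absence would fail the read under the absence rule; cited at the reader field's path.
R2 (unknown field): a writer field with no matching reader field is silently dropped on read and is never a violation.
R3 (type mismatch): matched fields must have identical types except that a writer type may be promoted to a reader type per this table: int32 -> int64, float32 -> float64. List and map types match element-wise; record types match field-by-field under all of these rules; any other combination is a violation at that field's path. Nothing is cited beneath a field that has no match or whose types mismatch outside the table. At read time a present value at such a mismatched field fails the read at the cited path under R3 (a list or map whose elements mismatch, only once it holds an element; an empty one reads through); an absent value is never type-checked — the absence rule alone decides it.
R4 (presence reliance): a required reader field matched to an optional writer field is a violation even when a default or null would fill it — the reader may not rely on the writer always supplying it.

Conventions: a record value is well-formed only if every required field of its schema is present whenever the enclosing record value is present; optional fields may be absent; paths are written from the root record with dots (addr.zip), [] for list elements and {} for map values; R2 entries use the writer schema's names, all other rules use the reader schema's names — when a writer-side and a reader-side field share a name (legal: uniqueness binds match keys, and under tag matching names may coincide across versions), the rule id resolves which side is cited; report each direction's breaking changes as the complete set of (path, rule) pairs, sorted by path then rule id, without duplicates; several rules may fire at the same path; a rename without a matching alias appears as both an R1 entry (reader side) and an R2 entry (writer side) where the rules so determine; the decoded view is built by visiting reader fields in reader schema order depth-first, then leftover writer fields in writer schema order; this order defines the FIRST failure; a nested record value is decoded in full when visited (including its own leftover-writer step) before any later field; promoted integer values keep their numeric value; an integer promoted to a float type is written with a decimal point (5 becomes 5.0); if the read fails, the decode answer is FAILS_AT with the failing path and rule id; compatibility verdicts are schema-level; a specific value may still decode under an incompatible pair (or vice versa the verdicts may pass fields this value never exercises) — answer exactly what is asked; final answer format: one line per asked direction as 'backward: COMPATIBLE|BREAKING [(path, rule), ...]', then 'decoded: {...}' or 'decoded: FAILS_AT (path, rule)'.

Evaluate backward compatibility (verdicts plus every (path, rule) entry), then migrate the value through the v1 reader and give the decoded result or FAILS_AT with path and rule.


backward: BREAKING [(geo.checksum, R3), (id, R3)]; decoded: FAILS_AT (id, R3)

the writer's type comes first in each Order pair
backward for Order (reader v2, writer v1):
  extras <- extras (map<string, float32> -> map<string, float32>, writer required)
  geo <- geo (Audit -> Audit, writer optional)
  avatar <- avatar (bytes -> bytes, writer optional)
  price <- price (float64 -> float64, writer optional)
  id <- id (int32 -> bytes, writer required)
  age <- age (int32 -> int32, writer required)
  street <- street (string -> string, writer required)
  geo.checksum <- geo.checksum (bytes -> int64, writer optional)
  geo.retries: no writer match
  writer field geo.retries has no reader counterpart
  rule R3 violated at geo.checksum
  rule R3 violated at id
  => backward verdict for Order: BREAKING, 2 violation(s)
decoding the Order value with the v1 reader:
  extras := {"ref": 0.0, "src": -2.5}
  geo := null (not supplied -> null)
  avatar := 0x00
  price := -2.5
  read fails at id under R3
  => FAILS_AT (id, R3)
remaining Order differences; none change what is asked:
  field retries in record Audit: tag 1 changed to 8 -> triggers nothing under Order's printed rules — same verdict


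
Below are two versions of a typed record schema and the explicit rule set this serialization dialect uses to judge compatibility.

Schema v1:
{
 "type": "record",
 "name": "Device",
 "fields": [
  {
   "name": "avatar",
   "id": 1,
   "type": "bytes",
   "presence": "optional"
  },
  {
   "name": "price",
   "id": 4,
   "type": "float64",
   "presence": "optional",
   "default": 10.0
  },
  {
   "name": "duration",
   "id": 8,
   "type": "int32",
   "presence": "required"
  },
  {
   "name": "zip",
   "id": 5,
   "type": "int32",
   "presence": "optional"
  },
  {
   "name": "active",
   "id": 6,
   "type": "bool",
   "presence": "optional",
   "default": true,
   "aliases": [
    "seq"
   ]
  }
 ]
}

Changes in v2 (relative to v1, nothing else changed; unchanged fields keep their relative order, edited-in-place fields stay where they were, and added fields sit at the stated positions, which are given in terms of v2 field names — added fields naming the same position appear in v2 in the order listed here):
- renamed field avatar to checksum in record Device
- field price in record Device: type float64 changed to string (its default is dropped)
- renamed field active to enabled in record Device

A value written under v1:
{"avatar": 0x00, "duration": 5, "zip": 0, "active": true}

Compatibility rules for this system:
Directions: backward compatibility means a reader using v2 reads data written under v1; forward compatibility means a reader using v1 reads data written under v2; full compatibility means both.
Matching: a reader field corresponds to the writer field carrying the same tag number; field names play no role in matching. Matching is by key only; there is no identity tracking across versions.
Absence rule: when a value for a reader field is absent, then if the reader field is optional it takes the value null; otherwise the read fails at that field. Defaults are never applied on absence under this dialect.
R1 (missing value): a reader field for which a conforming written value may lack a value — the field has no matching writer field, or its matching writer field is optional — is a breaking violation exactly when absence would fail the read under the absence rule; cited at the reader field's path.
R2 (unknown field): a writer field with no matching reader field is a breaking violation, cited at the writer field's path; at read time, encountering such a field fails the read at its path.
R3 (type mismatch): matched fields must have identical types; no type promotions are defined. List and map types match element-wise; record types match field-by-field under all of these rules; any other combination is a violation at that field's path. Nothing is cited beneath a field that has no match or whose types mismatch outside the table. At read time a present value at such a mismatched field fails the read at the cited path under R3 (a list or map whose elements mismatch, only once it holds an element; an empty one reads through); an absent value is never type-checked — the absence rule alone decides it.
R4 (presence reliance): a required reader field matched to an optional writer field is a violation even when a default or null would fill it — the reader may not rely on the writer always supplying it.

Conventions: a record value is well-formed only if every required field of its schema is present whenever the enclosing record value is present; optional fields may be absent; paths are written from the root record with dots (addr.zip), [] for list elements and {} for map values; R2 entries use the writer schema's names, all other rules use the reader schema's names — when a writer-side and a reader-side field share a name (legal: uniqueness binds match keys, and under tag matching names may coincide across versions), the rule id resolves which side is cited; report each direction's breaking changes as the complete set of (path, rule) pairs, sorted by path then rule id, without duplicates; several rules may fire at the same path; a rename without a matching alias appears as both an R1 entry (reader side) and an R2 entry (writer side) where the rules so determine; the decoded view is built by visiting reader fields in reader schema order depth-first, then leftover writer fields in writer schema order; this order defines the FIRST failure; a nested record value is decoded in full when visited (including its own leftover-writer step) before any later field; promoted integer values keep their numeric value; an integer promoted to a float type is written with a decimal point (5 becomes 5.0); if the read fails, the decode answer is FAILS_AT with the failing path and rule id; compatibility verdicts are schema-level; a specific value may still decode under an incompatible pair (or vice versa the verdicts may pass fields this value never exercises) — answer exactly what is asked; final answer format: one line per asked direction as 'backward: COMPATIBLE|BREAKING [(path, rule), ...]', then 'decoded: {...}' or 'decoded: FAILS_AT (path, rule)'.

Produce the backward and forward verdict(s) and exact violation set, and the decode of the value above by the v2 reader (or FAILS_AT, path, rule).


in Device below, arrows point writer -> reader
backward analysis of Device with v2 as reader and v1 as writer:
  checksum: paired with writer avatar (bytes -> bytes; writer optional)
  price: paired with writer price (float64 -> string; writer optional)
  duration: paired with writer duration (int32 -> int32; writer required)
  zip: paired with writer zip (int32 -> int32; writer optional)
  enabled: paired with writer active (bool -> bool; writer optional)
  rule R3 violated at price
  backward on Device therefore BREAKING (1)
forward analysis of Device with v1 as reader and v2 as writer:
  avatar: paired with writer checksum (bytes -> bytes; writer optional)
  price: paired with writer price (string -> float64; writer optional)
  duration: paired with writer duration (int32 -> int32; writer required)
  zip: paired with writer zip (int32 -> int32; writer optional)
  active: paired with writer enabled (bool -> bool; writer optional)
  rule R3 violated at price
  forward on Device therefore BREAKING (1)
decoding the Device value with the v2 reader:
  checksum := 0x00 (from writer avatar)
  price := null (not supplied -> null)
  duration := 5
  zip := 0
  enabled := true (from writer active)
  => decoded: {"checksum": 0x00, "price": null, "duration": 5, "zip": 0, "enabled": true}

backward: BREAKING [(price, R3)]; forward: BREAKING [(price, R3)]; decoded: {"checksum": 0x00, "price": null, "duration": 5, "zip": 0, "enabled": true}


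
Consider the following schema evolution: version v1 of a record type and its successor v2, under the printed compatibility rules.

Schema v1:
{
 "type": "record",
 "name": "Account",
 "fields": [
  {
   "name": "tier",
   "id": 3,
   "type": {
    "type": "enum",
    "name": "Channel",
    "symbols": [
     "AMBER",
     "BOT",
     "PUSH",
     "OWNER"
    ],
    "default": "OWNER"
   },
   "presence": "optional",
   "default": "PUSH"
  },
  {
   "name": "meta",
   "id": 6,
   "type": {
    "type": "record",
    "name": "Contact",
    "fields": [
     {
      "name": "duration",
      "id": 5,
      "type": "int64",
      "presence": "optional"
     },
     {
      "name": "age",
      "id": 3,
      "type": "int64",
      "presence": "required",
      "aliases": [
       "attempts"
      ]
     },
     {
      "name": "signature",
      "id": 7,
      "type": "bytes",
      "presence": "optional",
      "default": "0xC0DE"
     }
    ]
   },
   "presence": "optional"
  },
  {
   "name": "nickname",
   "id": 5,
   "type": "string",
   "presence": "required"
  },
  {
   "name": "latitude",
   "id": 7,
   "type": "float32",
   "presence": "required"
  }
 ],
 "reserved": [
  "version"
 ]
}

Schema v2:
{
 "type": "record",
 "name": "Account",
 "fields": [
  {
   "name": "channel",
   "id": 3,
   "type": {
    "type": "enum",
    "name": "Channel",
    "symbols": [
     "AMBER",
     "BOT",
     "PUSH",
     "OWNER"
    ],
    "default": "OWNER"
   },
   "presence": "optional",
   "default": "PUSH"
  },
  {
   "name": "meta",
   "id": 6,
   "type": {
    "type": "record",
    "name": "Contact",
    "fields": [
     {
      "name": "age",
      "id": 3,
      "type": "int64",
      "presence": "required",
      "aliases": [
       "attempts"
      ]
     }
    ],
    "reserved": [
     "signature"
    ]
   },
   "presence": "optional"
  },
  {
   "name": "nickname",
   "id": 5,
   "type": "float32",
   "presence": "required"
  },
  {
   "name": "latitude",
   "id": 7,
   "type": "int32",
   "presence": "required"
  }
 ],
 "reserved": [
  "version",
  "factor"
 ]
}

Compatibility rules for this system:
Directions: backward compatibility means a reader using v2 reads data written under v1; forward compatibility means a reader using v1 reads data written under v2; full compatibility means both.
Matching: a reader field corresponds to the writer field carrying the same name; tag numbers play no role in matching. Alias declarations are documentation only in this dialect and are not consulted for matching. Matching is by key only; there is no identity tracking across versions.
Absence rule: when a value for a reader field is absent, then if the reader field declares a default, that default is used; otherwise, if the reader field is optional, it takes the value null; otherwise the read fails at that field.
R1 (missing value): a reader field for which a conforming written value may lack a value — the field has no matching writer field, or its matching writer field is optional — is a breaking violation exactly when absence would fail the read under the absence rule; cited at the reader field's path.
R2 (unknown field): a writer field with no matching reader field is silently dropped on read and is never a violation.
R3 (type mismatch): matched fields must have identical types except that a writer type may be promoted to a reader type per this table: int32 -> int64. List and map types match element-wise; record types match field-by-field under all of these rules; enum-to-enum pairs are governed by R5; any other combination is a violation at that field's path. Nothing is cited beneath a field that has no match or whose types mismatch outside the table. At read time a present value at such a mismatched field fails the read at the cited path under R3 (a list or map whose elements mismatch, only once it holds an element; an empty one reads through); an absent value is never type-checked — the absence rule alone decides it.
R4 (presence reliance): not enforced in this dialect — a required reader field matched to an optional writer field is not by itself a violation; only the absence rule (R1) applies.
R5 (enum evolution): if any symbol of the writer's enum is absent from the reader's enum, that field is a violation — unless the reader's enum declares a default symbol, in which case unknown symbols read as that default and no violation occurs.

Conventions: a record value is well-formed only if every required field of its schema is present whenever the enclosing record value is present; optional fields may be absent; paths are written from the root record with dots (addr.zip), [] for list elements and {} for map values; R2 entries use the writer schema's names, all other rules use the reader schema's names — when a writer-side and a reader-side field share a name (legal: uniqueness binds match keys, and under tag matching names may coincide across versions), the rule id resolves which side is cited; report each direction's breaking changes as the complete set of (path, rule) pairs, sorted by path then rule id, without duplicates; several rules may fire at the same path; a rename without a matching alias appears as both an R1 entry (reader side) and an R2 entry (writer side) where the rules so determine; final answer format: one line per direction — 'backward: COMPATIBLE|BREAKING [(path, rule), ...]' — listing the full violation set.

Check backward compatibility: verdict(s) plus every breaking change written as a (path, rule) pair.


in Account below, arrows point writer -> reader
backward on Account — v2 reading data written by v1:
  channel: no writer-side match
  meta: paired with writer meta (Contact -> Contact; writer optional)
  nickname: paired with writer nickname (string -> float32; writer required)
  latitude: paired with writer latitude (float32 -> int32; writer required)
  tier (writer side), unknown to reader
  meta.age: paired with writer meta.age (int64 -> int64; writer required)
  meta.duration (writer side), unknown to reader
  meta.signature (writer side), unknown to reader
  breaking: (latitude, R3)
  breaking: (nickname, R3)
  => backward: BREAKING (2)
the other Account changes do not affect what is asked:
  removed field signature from record Contact (its key "signature" joins the reserved list) -> triggers nothing under Account's printed rules — same verdict
  removed field duration from record Contact -> triggers nothing under Account's printed rules — same verdict
  renamed field tier to channel in record Account -> triggers nothing under Account's printed rules — same verdict

backward: BREAKING [(latitude, R3), (nickname, R3)]


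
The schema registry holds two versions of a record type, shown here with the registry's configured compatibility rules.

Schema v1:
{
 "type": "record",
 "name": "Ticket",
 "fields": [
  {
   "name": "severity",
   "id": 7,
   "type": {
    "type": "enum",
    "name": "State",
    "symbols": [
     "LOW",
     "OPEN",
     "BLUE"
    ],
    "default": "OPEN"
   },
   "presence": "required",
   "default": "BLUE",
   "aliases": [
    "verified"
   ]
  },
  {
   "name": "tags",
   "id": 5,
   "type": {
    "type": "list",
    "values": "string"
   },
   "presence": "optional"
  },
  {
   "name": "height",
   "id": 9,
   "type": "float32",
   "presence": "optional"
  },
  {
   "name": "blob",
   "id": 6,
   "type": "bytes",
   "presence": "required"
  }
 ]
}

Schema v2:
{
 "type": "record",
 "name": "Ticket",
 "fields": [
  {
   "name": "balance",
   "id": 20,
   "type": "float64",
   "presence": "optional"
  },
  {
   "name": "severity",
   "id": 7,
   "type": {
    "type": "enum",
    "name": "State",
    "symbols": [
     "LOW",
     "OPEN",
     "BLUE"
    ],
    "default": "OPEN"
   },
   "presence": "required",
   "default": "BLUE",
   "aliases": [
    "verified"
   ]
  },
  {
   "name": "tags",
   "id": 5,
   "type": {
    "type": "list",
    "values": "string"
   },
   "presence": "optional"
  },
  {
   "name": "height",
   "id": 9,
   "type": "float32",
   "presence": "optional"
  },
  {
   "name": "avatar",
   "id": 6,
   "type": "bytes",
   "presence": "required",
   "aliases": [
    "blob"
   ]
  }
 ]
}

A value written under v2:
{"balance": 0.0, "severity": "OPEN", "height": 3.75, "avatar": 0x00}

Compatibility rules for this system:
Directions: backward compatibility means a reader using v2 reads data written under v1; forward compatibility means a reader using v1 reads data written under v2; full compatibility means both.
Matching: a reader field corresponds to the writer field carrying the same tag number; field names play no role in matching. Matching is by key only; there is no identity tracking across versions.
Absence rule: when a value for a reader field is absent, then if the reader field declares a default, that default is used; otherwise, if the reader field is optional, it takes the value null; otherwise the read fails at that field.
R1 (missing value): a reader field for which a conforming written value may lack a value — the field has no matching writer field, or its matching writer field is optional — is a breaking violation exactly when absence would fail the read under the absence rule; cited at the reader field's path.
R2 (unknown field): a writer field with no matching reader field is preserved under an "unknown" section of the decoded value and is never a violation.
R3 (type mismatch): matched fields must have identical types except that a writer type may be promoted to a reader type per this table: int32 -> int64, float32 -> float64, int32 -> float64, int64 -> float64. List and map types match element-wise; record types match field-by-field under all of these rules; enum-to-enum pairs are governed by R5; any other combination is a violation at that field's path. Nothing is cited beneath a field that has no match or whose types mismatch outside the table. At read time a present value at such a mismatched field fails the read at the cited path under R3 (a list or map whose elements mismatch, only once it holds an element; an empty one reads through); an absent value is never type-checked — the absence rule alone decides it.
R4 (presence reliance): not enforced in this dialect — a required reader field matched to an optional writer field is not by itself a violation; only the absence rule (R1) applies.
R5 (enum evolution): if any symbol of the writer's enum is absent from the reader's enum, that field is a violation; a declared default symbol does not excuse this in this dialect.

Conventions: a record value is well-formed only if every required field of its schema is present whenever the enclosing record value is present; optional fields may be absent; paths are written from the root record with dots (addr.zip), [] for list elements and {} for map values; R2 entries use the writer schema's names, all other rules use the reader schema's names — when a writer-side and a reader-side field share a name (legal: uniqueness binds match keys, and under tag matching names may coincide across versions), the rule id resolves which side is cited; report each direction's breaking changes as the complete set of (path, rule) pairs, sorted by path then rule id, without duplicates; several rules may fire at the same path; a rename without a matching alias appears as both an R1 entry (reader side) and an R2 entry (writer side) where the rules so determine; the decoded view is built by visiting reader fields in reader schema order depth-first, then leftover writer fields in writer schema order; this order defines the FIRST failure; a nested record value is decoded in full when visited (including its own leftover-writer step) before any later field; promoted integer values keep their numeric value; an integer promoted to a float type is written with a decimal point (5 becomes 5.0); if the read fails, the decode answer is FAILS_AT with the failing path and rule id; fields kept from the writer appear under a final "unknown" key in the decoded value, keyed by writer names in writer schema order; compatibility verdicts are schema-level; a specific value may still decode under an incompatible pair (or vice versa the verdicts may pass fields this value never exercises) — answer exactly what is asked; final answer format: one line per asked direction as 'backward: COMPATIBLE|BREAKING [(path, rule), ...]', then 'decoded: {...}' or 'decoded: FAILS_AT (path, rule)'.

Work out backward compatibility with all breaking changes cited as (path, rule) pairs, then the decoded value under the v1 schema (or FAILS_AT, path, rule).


the writer's type comes first in each Ticket pair
checking backward for Ticket: reader v2 against writer v1:
  balance: no writer match
  writer required, State -> State: reader severity maps from writer severity
  writer optional, list<string> -> list<string>: reader tags maps from writer tags
  writer optional, float32 -> float32: reader height maps from writer height
  writer required, bytes -> bytes: reader avatar maps from writer blob
  => backward verdict for Ticket: COMPATIBLE, no violations
decode (reader v1):
  severity := "OPEN"
  tags := null (not supplied -> null)
  height := 3.75
  blob := 0x00 (from writer avatar)
  writer balance: kept under "unknown"
  => decoded: {"severity": "OPEN", "tags": null, "height": 3.75, "blob": 0x00, "unknown": {"balance": 0.0}}
ruling out the remaining Ticket differences:
  renamed field blob to avatar in record Ticket (alias blob declared on the renamed field) -> fires no rule on Ticket, leaving the asked answer as it is

backward: COMPATIBLE []; decoded: {"severity": "OPEN", "tags": null, "height": 3.75, "blob": 0x00, "unknown": {"balance": 0.0}}
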